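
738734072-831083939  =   - 92349867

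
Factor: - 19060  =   -2^2*5^1*953^1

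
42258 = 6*7043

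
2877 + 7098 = 9975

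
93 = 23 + 70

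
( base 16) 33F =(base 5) 11311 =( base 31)qp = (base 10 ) 831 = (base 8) 1477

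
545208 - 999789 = -454581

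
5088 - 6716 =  - 1628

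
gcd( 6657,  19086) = 3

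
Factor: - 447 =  - 3^1*149^1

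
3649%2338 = 1311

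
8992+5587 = 14579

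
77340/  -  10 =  - 7734/1 = - 7734.00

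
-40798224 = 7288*(-5598 )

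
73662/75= 24554/25 = 982.16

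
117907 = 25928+91979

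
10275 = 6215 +4060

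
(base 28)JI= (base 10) 550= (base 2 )1000100110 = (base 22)130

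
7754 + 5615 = 13369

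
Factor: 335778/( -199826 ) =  - 3^1*11^( - 1 ) * 31^ ( - 1)*191^1= - 573/341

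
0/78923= 0 = 0.00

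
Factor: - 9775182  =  - 2^1*3^1*1629197^1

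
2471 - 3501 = -1030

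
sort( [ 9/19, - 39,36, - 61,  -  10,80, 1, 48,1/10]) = [ - 61,  -  39,- 10,1/10, 9/19,1, 36,48,  80]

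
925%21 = 1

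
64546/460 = 140+73/230 = 140.32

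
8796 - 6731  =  2065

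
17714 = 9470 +8244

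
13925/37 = 376  +  13/37=376.35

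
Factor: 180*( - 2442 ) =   -  439560 = - 2^3*3^3 * 5^1*11^1*37^1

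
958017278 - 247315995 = 710701283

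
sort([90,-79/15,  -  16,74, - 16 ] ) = [ - 16, - 16, - 79/15 , 74 , 90 ]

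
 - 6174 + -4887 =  - 11061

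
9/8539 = 9/8539 = 0.00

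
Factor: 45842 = 2^1*22921^1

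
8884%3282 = 2320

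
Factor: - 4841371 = - 19^2 * 13411^1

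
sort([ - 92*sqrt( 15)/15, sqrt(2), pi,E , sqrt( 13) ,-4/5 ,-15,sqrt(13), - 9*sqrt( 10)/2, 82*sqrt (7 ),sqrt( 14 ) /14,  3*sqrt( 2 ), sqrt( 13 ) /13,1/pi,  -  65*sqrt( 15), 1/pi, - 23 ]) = [ - 65*sqrt( 15 ), - 92*sqrt( 15)/15,-23,  -  15 , - 9*sqrt( 10)/2, - 4/5, sqrt( 14 ) /14,sqrt( 13 ) /13,1/pi, 1/pi, sqrt( 2), E,pi, sqrt ( 13 ), sqrt( 13 ),3*sqrt( 2), 82*sqrt( 7 ) ]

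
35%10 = 5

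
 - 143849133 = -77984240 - 65864893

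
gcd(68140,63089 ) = 1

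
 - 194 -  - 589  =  395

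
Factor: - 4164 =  - 2^2*3^1*347^1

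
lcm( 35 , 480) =3360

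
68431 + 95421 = 163852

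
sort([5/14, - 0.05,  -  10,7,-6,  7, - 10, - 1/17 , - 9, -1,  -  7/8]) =[ - 10,  -  10,  -  9, - 6, - 1, - 7/8,-1/17,-0.05,5/14, 7 , 7 ] 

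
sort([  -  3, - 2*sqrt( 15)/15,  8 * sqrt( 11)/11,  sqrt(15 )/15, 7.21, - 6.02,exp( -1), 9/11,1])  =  [ - 6.02, - 3,- 2*sqrt( 15 )/15,sqrt( 15 ) /15,exp( - 1),  9/11, 1  ,  8* sqrt( 11)/11, 7.21 ] 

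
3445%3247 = 198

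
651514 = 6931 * 94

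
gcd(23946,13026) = 78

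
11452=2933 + 8519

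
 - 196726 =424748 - 621474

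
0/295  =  0 = 0.00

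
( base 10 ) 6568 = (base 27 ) 907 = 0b1100110101000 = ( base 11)4A31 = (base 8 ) 14650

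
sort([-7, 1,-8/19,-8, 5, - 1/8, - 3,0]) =[ - 8 ,-7, -3, - 8/19,  -  1/8,  0, 1,5] 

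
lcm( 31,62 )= 62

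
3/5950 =3/5950 = 0.00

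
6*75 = 450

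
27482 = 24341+3141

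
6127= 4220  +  1907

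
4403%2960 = 1443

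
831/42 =277/14 = 19.79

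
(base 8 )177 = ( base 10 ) 127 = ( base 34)3P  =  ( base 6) 331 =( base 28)4F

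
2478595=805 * 3079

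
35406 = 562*63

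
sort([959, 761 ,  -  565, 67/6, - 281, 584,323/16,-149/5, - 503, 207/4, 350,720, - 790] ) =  [ - 790, - 565, - 503,-281, - 149/5 , 67/6, 323/16,207/4,350, 584 , 720,761, 959 ] 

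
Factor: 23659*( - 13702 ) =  - 2^1*13^1 * 17^1*31^1*59^1*401^1 = -  324175618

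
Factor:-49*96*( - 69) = 2^5*3^2*7^2 *23^1 = 324576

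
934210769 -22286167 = 911924602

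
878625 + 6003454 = 6882079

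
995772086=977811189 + 17960897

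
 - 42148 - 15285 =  - 57433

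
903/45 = 20 + 1/15 = 20.07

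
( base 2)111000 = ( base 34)1m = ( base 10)56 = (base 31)1P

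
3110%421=163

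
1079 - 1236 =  - 157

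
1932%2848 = 1932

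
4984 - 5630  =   - 646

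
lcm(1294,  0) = 0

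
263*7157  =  1882291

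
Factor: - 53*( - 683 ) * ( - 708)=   -  25628892 =- 2^2*3^1 * 53^1 * 59^1*683^1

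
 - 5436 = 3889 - 9325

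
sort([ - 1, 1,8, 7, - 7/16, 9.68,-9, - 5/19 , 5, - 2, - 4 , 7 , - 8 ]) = [ - 9, - 8,-4,-2 , - 1, - 7/16 , -5/19, 1,5,7, 7 , 8 , 9.68]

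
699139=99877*7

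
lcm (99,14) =1386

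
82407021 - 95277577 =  -12870556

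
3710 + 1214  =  4924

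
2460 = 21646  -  19186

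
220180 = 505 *436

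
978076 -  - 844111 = 1822187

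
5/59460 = 1/11892  =  0.00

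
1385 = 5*277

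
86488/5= 86488/5 = 17297.60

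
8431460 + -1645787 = 6785673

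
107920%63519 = 44401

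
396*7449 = 2949804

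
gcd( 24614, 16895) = 31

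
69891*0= 0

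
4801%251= 32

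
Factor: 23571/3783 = 81/13 = 3^4 * 13^ ( - 1)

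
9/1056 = 3/352 =0.01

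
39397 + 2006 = 41403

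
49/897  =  49/897 = 0.05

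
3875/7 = 553 +4/7 = 553.57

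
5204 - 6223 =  - 1019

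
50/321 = 50/321 = 0.16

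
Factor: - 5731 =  - 11^1 * 521^1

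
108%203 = 108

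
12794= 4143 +8651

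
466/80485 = 466/80485 = 0.01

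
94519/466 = 202 + 387/466 = 202.83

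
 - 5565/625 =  - 9 + 12/125=- 8.90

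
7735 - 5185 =2550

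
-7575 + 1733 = -5842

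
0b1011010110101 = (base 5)141223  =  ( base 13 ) 2852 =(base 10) 5813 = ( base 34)50x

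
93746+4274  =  98020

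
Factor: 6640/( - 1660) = -2^2 = -4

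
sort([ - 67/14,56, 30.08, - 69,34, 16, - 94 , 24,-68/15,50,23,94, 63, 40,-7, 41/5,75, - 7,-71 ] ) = [ - 94, - 71, - 69, - 7, - 7,-67/14, - 68/15,41/5,16,23, 24, 30.08 , 34,  40,50, 56, 63, 75, 94]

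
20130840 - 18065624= 2065216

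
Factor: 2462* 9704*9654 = 2^5*3^1*1213^1  *1231^1*1609^1 = 230646108192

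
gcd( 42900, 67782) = 858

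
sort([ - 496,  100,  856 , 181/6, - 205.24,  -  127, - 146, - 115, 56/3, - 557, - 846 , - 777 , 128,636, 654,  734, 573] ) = [ - 846,-777,-557, - 496, - 205.24 ,  -  146  ,-127, - 115,  56/3 , 181/6,100, 128, 573,  636,  654, 734,856 ] 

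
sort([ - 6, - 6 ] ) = [ - 6 , - 6 ]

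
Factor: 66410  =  2^1*5^1*29^1*229^1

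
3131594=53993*58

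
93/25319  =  93/25319=0.00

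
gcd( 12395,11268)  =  1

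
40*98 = 3920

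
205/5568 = 205/5568 = 0.04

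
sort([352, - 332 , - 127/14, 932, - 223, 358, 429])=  [-332, -223, - 127/14,352, 358, 429,932]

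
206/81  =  2 + 44/81 = 2.54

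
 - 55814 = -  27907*2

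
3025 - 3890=-865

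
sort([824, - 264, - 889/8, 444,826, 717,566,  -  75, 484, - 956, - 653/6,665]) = [ - 956,-264, - 889/8, - 653/6, - 75, 444, 484,566, 665,717, 824,826] 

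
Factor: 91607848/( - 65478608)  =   - 11450981/8184826 = - 2^( - 1)*13^(- 1 )*23^( - 1)*61^1*13687^( - 1)*187721^1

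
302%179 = 123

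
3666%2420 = 1246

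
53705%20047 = 13611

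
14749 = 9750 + 4999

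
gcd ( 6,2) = 2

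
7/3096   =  7/3096 =0.00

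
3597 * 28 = 100716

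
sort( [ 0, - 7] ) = [ - 7,0]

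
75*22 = 1650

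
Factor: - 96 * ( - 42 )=4032= 2^6 * 3^2 * 7^1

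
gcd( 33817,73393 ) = 1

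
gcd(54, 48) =6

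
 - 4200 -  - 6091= 1891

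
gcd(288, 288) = 288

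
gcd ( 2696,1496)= 8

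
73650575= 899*81925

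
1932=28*69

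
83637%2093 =2010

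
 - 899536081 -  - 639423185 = -260112896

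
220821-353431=-132610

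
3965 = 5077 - 1112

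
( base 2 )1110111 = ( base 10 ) 119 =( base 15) 7E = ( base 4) 1313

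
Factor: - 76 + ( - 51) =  - 127^1 = - 127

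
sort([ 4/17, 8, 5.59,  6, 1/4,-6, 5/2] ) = [ - 6,4/17, 1/4,5/2,5.59,6, 8] 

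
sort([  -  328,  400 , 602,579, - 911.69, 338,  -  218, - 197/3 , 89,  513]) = [  -  911.69 ,- 328, - 218,  -  197/3,89,338, 400, 513, 579,602 ]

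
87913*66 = 5802258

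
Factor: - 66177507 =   -  3^1*11^1*29^1*69151^1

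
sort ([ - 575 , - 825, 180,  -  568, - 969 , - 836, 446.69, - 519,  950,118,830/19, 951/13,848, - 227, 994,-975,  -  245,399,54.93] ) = [ - 975, - 969, - 836, - 825, - 575,-568, - 519, - 245, - 227, 830/19,54.93,951/13,118, 180,399,  446.69,848,950,994 ] 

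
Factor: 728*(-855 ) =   -  2^3*3^2 *5^1 * 7^1*13^1*19^1 =- 622440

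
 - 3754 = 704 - 4458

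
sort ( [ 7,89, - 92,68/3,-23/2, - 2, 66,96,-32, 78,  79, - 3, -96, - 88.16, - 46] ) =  [-96, - 92 , - 88.16, - 46, - 32, - 23/2,-3, - 2,7, 68/3,  66,78,79 , 89,96] 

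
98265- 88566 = 9699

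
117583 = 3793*31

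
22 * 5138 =113036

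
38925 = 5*7785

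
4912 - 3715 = 1197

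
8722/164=4361/82 = 53.18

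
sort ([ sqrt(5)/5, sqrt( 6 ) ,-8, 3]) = [ - 8, sqrt( 5 ) /5,  sqrt (6), 3]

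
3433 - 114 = 3319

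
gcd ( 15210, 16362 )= 18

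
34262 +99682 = 133944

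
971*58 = 56318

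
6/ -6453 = - 2/2151=- 0.00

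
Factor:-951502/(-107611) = 2^1*7^( - 1)*15373^( - 1 )*475751^1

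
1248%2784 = 1248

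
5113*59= 301667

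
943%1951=943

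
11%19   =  11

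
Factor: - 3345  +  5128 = 1783 =1783^1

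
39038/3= 39038/3  =  13012.67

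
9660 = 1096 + 8564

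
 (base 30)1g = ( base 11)42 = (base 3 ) 1201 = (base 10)46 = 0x2e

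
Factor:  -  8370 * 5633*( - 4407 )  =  207782161470=2^1  *3^4*5^1*13^1*31^1*43^1 * 113^1 *131^1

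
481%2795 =481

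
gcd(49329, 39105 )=9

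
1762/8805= 1762/8805 = 0.20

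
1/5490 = 1/5490 = 0.00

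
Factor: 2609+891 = 3500 = 2^2* 5^3*7^1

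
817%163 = 2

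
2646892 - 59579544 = -56932652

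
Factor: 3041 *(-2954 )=-8983114   =  -2^1*7^1*211^1 * 3041^1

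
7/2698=7/2698 = 0.00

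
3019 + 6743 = 9762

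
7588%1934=1786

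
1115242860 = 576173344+539069516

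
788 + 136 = 924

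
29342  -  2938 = 26404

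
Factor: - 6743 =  - 11^1*613^1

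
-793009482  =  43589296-836598778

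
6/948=1/158 = 0.01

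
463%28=15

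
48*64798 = 3110304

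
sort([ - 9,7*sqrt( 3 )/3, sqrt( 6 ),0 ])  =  [  -  9 , 0,sqrt(6 ), 7 * sqrt(3 ) /3 ]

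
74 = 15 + 59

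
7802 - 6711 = 1091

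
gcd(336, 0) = 336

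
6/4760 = 3/2380=0.00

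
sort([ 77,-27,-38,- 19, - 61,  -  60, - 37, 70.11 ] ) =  [ - 61, - 60,  -  38, - 37,-27, - 19, 70.11,77 ] 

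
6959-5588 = 1371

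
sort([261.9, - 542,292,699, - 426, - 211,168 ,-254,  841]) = [ - 542,-426,-254 , - 211,168, 261.9 , 292, 699, 841]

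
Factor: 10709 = 10709^1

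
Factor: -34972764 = - 2^2*3^1*61^1*47777^1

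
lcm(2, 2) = 2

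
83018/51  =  1627 + 41/51 =1627.80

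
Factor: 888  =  2^3*3^1*37^1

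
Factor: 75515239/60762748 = 2^ ( - 2 ) * 6163^1 * 12253^1 * 15190687^(-1)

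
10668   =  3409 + 7259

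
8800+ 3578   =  12378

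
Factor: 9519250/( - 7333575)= -2^1 * 3^( - 1)*5^1 * 13^1 * 29^1 * 101^1 * 277^( - 1)*353^( - 1) = - 380770/293343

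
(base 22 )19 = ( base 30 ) 11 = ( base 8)37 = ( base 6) 51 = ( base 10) 31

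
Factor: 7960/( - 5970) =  - 2^2*3^( - 1 ) = - 4/3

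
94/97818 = 47/48909 = 0.00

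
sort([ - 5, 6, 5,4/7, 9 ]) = [ - 5,4/7, 5 , 6, 9 ] 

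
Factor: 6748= 2^2*7^1 * 241^1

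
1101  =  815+286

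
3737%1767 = 203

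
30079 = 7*4297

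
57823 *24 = 1387752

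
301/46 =301/46 = 6.54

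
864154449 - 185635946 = 678518503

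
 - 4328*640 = -2769920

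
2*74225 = 148450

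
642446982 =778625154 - 136178172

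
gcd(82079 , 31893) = 1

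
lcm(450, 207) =10350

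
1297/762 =1297/762 = 1.70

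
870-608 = 262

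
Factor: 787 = 787^1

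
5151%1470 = 741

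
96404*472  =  45502688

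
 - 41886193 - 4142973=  - 46029166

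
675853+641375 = 1317228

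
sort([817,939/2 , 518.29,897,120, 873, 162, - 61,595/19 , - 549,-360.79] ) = [ - 549  , - 360.79, - 61,595/19,120, 162,939/2,518.29,817, 873, 897 ] 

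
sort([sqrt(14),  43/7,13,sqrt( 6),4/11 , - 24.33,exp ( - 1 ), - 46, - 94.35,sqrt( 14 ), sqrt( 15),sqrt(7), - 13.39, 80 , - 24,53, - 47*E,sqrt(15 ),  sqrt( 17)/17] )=[ - 47*E, - 94.35, - 46, - 24.33,-24,  -  13.39,sqrt( 17) /17,  4/11,exp( - 1) , sqrt( 6 ) , sqrt(7),sqrt (14 ) , sqrt( 14),sqrt(15),sqrt( 15),43/7,13, 53, 80]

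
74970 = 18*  4165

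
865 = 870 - 5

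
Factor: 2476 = 2^2*619^1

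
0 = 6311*0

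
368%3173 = 368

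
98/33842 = 49/16921= 0.00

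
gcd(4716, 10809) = 9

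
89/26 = 3 + 11/26 = 3.42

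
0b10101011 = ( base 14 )c3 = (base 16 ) AB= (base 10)171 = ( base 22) 7h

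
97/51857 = 97/51857 = 0.00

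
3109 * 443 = 1377287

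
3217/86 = 37  +  35/86 = 37.41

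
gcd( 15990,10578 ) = 246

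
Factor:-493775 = -5^2 * 19751^1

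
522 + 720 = 1242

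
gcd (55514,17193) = 1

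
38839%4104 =1903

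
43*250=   10750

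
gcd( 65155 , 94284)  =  1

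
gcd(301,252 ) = 7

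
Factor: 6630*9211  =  2^1 *3^1 * 5^1*13^1*17^1*61^1*151^1 = 61068930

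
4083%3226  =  857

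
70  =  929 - 859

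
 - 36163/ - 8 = 4520+ 3/8 = 4520.38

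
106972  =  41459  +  65513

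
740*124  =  91760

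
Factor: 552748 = 2^2 * 7^1 *19^1*1039^1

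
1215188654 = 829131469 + 386057185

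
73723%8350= 6923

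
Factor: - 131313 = - 3^1*7^1 * 13^2*37^1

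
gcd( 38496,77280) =96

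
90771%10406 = 7523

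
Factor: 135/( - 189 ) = - 5/7 = - 5^1 * 7^ ( - 1)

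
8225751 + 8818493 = 17044244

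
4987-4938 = 49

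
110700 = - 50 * ( - 2214) 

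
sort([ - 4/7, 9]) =[-4/7,9]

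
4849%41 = 11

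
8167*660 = 5390220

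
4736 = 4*1184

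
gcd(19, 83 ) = 1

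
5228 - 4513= 715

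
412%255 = 157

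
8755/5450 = 1 + 661/1090 = 1.61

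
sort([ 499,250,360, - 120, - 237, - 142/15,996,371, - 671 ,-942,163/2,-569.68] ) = [ - 942, - 671,  -  569.68, -237  ,  -  120, - 142/15,163/2, 250,360, 371, 499 , 996 ] 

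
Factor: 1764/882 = 2^1 = 2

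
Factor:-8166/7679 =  - 2^1*3^1 * 7^ ( - 1)*1097^( - 1) * 1361^1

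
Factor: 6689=6689^1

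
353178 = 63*5606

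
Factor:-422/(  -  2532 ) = 1/6  =  2^( - 1 )*3^( - 1 ) 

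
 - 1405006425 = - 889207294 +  - 515799131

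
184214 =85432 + 98782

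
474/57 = 8 + 6/19 = 8.32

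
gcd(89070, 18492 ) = 6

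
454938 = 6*75823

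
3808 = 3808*1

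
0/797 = 0  =  0.00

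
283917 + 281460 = 565377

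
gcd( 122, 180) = 2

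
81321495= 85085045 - 3763550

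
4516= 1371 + 3145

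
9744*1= 9744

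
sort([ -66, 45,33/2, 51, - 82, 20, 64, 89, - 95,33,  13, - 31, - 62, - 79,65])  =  [ - 95, - 82,-79, - 66, - 62,-31, 13, 33/2,20,33 , 45,51,  64,65, 89 ] 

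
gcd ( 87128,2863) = 1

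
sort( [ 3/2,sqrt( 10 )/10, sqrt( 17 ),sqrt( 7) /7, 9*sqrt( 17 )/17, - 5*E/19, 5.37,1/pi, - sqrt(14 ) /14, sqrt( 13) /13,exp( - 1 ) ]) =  [ - 5*E/19, - sqrt( 14) /14,sqrt(13)/13, sqrt (10)/10, 1/pi, exp( - 1 ), sqrt(7)/7,  3/2,9*sqrt(17 ) /17,sqrt(17 ), 5.37]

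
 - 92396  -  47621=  - 140017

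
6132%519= 423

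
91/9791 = 91/9791=0.01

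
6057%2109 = 1839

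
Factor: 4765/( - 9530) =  - 1/2 = - 2^ ( - 1)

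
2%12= 2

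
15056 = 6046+9010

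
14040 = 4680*3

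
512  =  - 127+639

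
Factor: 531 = 3^2 * 59^1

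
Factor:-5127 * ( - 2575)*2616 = 2^3 *3^2*5^2*103^1 * 109^1 * 1709^1 = 34536497400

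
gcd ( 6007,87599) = 1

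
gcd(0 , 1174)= 1174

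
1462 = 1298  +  164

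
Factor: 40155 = 3^1*5^1 * 2677^1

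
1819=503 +1316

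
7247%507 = 149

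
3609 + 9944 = 13553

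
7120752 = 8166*872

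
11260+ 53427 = 64687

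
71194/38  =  1873 + 10/19 = 1873.53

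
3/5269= 3/5269 = 0.00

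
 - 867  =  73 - 940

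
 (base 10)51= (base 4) 303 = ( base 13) 3C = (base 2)110011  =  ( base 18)2f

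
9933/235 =42 + 63/235 = 42.27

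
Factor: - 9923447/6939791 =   -  17^( - 1)*797^1*12451^1 * 408223^( - 1 )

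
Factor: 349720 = 2^3*5^1*7^1*1249^1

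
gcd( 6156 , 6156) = 6156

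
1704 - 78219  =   - 76515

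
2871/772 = 3 + 555/772 = 3.72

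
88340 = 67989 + 20351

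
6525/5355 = 1 + 26/119 = 1.22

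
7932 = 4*1983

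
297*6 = 1782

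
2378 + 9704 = 12082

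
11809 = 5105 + 6704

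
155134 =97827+57307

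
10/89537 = 10/89537 = 0.00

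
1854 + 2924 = 4778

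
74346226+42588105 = 116934331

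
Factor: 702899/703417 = 11^(  -  1 )*13^(-1 )*17^1*173^1*239^1*4919^( - 1 )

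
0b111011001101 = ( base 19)A98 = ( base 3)12012100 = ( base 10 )3789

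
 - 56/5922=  - 4/423 = - 0.01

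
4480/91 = 640/13= 49.23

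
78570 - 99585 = - 21015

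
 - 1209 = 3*( - 403 )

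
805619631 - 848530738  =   - 42911107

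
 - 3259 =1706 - 4965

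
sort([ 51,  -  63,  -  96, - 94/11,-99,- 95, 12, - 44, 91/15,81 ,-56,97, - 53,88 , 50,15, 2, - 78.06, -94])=[ -99, - 96 , - 95 , - 94, - 78.06 , - 63, - 56, - 53 , - 44 , -94/11, 2,  91/15,12,15, 50, 51, 81,88, 97]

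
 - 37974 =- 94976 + 57002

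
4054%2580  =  1474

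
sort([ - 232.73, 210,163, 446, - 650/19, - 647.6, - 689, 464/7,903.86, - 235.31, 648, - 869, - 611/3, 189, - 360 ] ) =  [ - 869,-689, - 647.6, - 360 ,-235.31, - 232.73,-611/3, - 650/19, 464/7,  163,  189,210, 446, 648, 903.86 ] 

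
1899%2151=1899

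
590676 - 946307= - 355631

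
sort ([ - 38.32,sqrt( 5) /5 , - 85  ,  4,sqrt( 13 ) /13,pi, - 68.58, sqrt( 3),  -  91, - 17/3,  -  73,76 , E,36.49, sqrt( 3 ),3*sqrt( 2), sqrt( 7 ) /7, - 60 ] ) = [ - 91, - 85,  -  73, - 68.58, - 60, - 38.32, -17/3, sqrt( 13)/13,sqrt(7)/7,sqrt( 5 ) /5,sqrt( 3),  sqrt(3 ),E,  pi,4,3*sqrt( 2),  36.49,76]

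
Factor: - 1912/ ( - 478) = 4=2^2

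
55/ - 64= - 55/64 = -0.86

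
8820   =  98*90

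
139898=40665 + 99233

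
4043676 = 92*43953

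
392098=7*56014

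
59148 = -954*(-62) 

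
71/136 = 71/136 = 0.52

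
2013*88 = 177144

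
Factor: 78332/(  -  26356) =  - 19583/6589 = -11^( - 1)*599^ ( - 1)*19583^1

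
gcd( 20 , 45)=5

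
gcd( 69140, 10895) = 5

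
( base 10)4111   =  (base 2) 1000000001111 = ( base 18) cc7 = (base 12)2467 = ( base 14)16d9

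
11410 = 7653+3757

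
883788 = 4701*188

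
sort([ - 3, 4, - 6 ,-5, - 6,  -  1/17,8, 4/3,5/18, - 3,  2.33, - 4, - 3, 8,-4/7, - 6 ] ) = [-6,-6, - 6,  -  5 ,-4, - 3, - 3,-3 ,-4/7, - 1/17,5/18,4/3, 2.33,4,8 , 8] 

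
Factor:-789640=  - 2^3* 5^1*19^1*1039^1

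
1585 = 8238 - 6653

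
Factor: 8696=2^3*1087^1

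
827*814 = 673178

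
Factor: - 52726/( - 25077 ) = 2^1*3^(  -  1 ) * 13^( - 1) * 41^1=82/39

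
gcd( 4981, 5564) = 1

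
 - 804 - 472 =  -1276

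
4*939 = 3756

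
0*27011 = 0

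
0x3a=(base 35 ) 1N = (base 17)37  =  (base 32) 1Q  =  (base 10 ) 58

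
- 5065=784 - 5849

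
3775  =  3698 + 77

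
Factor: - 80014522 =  - 2^1*7^1*5715323^1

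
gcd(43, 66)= 1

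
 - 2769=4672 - 7441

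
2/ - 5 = - 1 + 3/5 = -0.40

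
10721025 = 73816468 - 63095443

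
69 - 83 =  - 14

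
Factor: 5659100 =2^2*5^2*56591^1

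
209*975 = 203775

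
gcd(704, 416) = 32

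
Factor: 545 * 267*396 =2^2 * 3^3*5^1* 11^1*89^1 *109^1 = 57623940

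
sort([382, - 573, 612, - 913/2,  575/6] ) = [-573, - 913/2,575/6,  382,612 ] 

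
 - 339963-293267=-633230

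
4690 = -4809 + 9499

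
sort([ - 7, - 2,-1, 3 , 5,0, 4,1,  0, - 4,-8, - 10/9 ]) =[  -  8 ,- 7,-4 ,-2,-10/9 ,-1, 0, 0, 1, 3,4 , 5]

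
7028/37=7028/37 = 189.95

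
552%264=24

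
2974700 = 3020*985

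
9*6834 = 61506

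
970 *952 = 923440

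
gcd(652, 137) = 1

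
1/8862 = 1/8862 = 0.00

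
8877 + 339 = 9216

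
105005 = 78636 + 26369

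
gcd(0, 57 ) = 57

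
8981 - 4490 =4491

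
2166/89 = 2166/89  =  24.34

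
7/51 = 7/51 =0.14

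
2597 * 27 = 70119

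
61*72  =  4392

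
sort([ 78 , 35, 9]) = [ 9, 35,78 ]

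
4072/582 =2036/291 = 7.00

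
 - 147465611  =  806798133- 954263744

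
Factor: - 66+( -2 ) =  - 2^2*17^1 = - 68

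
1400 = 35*40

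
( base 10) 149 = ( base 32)4L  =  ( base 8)225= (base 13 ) b6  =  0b10010101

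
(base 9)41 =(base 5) 122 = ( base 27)1A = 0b100101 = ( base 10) 37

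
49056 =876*56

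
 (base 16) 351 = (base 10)849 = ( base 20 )229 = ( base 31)RC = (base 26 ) 16H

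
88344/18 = 4908  =  4908.00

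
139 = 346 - 207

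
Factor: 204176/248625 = 2^4*3^( - 2)*5^( - 3)*7^1*13^( - 1)*17^(  -  1 )*1823^1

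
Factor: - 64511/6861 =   -  3^(  -  1)*31^1*2081^1  *  2287^(-1)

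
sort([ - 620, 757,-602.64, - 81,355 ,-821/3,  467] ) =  [ - 620,-602.64, - 821/3, - 81, 355, 467 , 757] 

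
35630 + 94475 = 130105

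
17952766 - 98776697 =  - 80823931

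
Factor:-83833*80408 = -6740843864 = - 2^3*19^1*23^2*83833^1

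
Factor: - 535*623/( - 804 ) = 2^( - 2 )*3^(  -  1)*5^1*7^1 * 67^(-1) * 89^1*107^1 = 333305/804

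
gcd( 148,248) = 4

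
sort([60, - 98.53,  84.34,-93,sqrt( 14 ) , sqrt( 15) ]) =[ - 98.53, - 93,sqrt( 14 ), sqrt( 15), 60,84.34] 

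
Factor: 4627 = 7^1*661^1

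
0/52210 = 0  =  0.00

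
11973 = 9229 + 2744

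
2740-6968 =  - 4228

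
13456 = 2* 6728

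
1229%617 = 612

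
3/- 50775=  - 1/16925 = - 0.00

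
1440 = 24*60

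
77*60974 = 4694998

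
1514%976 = 538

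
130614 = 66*1979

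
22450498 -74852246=-52401748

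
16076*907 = 14580932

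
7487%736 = 127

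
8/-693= - 1 + 685/693 = - 0.01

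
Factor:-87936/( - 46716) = 2^5*17^( - 1)  =  32/17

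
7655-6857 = 798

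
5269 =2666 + 2603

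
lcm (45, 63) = 315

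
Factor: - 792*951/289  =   - 2^3*3^3* 11^1*17^( - 2 )*317^1 = - 753192/289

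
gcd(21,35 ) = 7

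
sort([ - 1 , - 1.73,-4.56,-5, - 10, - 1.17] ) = [ - 10, - 5,- 4.56,-1.73, - 1.17, - 1]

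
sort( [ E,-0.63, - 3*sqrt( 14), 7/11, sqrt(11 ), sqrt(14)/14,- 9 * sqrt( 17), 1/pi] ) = [  -  9*sqrt( 17), - 3*sqrt ( 14 ), - 0.63, sqrt( 14)/14, 1/pi, 7/11, E, sqrt( 11)]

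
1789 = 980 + 809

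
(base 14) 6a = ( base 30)34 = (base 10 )94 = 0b1011110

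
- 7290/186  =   - 1215/31= - 39.19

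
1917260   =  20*95863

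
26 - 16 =10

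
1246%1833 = 1246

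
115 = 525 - 410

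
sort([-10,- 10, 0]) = [ - 10,  -  10,0] 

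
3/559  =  3/559 = 0.01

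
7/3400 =7/3400= 0.00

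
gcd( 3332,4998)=1666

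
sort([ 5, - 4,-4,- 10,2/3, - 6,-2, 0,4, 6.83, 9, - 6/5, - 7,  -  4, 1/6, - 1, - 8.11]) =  [-10, - 8.11,  -  7, - 6, - 4, - 4, - 4, - 2,- 6/5,-1,0,1/6, 2/3,4, 5,6.83,9] 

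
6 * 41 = 246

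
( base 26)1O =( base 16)32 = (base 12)42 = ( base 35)1f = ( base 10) 50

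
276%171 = 105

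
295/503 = 295/503 = 0.59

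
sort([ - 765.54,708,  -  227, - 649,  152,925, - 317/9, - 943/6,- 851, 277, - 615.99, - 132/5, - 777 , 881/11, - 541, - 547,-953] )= [ - 953,-851, - 777, - 765.54, - 649, - 615.99,-547, - 541 , - 227,  -  943/6, - 317/9,- 132/5,881/11,  152,277,708,925]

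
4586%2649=1937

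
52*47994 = 2495688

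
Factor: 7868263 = 13^1*17^1 * 35603^1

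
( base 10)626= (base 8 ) 1162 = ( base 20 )1B6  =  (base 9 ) 765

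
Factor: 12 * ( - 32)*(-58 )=22272=2^8*3^1*29^1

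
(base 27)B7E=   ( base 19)13ee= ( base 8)20036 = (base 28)ADI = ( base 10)8222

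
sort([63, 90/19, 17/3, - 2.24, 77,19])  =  [ - 2.24, 90/19,17/3, 19, 63,77]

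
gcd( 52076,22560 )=188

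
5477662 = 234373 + 5243289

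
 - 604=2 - 606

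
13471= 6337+7134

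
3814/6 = 635 + 2/3 = 635.67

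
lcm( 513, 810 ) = 15390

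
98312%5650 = 2262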